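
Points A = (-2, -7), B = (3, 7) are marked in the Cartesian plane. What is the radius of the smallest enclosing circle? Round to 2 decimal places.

7.43

The smallest circle enclosing two points has them as diameter endpoints.
Centre = midpoint = (0.5, 0); r² = |AB|²/4 = 221/4 = 55.25.
r = √(55.25) ≈ 7.43.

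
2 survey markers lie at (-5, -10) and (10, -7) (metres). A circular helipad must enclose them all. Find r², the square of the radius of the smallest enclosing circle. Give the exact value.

58.5

The smallest circle enclosing two points has them as diameter endpoints.
Centre = midpoint = (2.5, -8.5); r² = |(-5, -10)−(10, -7)|²/4 = 234/4 = 58.5.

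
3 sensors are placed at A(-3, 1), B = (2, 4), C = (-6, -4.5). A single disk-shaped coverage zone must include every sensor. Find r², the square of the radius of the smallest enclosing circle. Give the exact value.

34.0625

Side lengths²: AB² = 34, AC² = 39.25, BC² = 136.25.
Since BC² = 136.25 ≥ 39.25 + 34 = 73.25, the angle opposite BC is not acute, so the smallest enclosing circle has BC as diameter.
Centre = midpoint of BC = (-2, -0.25), r² = 136.25/4 = 34.0625.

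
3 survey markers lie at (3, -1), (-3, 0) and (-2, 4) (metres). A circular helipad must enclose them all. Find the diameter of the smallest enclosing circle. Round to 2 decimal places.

7.09

Call the three points A, B, C in the order given.
Side lengths²: AB² = 37, AC² = 50, BC² = 17.
Since AC² = 50 < 37 + 17 = 54, the triangle is acute, so the smallest enclosing circle is the circumcircle.
Circumcentre = (0.3, 1.3), r² = 12.58.
Diameter = 2r = 2√(12.58) ≈ 7.09.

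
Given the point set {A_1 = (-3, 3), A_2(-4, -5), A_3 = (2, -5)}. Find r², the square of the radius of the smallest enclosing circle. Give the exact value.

Side lengths²: A_1A_2² = 65, A_1A_3² = 89, A_2A_3² = 36.
Since A_1A_3² = 89 < 65 + 36 = 101, the triangle is acute, so the smallest enclosing circle is the circumcircle.
Circumcentre = (-1, -1.3125), r² = 22.59765625.

22.59765625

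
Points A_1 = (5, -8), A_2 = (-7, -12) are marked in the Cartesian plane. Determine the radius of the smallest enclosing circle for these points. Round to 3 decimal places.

The smallest circle enclosing two points has them as diameter endpoints.
Centre = midpoint = (-1, -10); r² = |A_1A_2|²/4 = 160/4 = 40.
r = √40 ≈ 6.325.

6.325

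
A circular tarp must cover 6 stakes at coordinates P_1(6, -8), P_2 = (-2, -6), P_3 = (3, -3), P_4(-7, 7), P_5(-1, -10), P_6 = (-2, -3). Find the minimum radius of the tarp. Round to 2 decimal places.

The farthest pair is P_1–P_4 with squared distance 394. The circle on this segment as diameter has centre (-0.5, -0.5) and r² = 394/4 = 98.5.
Check P_2: distance² to centre = 32.5 ≤ 98.5, so it lies inside.
All remaining points lie in this disk, and no smaller disk contains both endpoints, so this is the minimum enclosing circle.
r = √(98.5) ≈ 9.92.

9.92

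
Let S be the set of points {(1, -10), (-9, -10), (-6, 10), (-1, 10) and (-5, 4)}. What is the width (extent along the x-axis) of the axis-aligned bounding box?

max x = 1, min x = -9, so width = 10.

10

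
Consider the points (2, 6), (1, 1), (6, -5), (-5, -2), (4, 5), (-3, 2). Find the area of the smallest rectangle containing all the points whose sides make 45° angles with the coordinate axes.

128

In coordinates u = x + y, v = x − y the rectangle is axis-aligned; the map (x,y)→(u,v) scales areas by 2.
u-values: 8, 2, 1, -7, 9, -1; range = 9 − (-7) = 16.
v-values: -4, 0, 11, -3, -1, -5; range = 11 − (-5) = 16.
Area = (16 × 16) / 2 = 128.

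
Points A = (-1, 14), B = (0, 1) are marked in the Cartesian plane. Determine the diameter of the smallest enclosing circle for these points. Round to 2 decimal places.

13.04

The smallest circle enclosing two points has them as diameter endpoints.
Centre = midpoint = (-0.5, 7.5); r² = |AB|²/4 = 170/4 = 42.5.
Diameter = 2r = 2√(42.5) ≈ 13.04.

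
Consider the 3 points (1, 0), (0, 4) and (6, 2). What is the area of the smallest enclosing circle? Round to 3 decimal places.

Call the three points A, B, C in the order given.
Side lengths²: AB² = 17, AC² = 29, BC² = 40.
Since BC² = 40 < 29 + 17 = 46, the triangle is acute, so the smallest enclosing circle is the circumcircle.
Circumcentre = (63/22, 57/22), r² = 2465/242.
Area = π·r² = π·2465/242 ≈ 32.000.

32.000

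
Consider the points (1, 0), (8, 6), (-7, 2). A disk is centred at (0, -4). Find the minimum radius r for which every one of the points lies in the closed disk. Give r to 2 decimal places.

The required radius is the distance from (0, -4) to the farthest point.
Squared distances: 17, 164, 85.
Maximum is 164, attained at (8, 6).
r = √164 ≈ 12.81.

12.81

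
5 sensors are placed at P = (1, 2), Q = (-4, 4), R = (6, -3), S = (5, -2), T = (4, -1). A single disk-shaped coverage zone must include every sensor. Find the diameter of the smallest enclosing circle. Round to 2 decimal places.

12.21

The minimum enclosing circle of a finite set is fixed by two of the points (as a diameter) or three (as a circumcircle).
The farthest pair is Q–R with squared distance 149. The circle on this segment as diameter has centre (1, 0.5) and r² = 149/4 = 37.25.
Check P: distance² to centre = 2.25 ≤ 37.25, so it lies inside.
All remaining points lie in this disk, and no smaller disk contains both endpoints, so this is the minimum enclosing circle.
Diameter = 2r = 2√(37.25) ≈ 12.21.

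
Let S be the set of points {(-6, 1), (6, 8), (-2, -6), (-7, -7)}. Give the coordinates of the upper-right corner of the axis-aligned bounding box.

(6, 8)

x-range [-7, 6], y-range [-7, 8].
The upper-right corner is (6, 8).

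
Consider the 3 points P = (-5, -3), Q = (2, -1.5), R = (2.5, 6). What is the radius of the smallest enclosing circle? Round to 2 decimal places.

5.86

Side lengths²: PQ² = 51.25, PR² = 137.25, QR² = 56.5.
Since PR² = 137.25 ≥ 56.5 + 51.25 = 107.75, the angle opposite PR is not acute, so the smallest enclosing circle has PR as diameter.
Centre = midpoint of PR = (-1.25, 1.5), r² = 137.25/4 = 34.3125.
r = √(34.3125) ≈ 5.86.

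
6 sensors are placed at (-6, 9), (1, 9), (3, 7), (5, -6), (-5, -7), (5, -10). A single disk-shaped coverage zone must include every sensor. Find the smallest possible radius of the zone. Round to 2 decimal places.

10.98

The minimum enclosing circle of a finite set is fixed by two of the points (as a diameter) or three (as a circumcircle).
The farthest pair is (-6, 9)–(5, -10) with squared distance 482. The circle on this segment as diameter has centre (-0.5, -0.5) and r² = 482/4 = 120.5.
Check (1, 9): distance² to centre = 92.5 ≤ 120.5, so it lies inside.
All remaining points lie in this disk, and no smaller disk contains both endpoints, so this is the minimum enclosing circle.
r = √(120.5) ≈ 10.98.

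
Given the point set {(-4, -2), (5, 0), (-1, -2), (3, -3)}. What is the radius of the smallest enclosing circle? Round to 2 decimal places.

By Welzl's lemma the MEC is supported by two points (diametrically opposite) or three points (on a circumcircle).
The farthest pair is (-4, -2)–(5, 0) with squared distance 85. The circle on this segment as diameter has centre (0.5, -1) and r² = 85/4 = 21.25.
Check (-1, -2): distance² to centre = 3.25 ≤ 21.25, so it lies inside.
All remaining points lie in this disk, and no smaller disk contains both endpoints, so this is the minimum enclosing circle.
r = √(21.25) ≈ 4.61.

4.61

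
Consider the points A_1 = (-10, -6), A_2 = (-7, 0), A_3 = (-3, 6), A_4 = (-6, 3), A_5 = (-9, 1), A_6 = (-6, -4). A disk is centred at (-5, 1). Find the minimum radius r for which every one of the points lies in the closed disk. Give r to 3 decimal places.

8.602

The required radius is the distance from (-5, 1) to the farthest point.
Squared distances: 74, 5, 29, 5, 16, 26.
Maximum is 74, attained at A_1.
r = √74 ≈ 8.602.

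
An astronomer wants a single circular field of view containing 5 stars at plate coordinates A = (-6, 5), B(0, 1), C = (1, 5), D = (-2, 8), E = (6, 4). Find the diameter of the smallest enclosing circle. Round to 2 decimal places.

12.04

The minimum enclosing circle of a finite set is fixed by two of the points (as a diameter) or three (as a circumcircle).
The farthest pair is A–E with squared distance 145. The circle on this segment as diameter has centre (0, 4.5) and r² = 145/4 = 36.25.
Check B: distance² to centre = 12.25 ≤ 36.25, so it lies inside.
All remaining points lie in this disk, and no smaller disk contains both endpoints, so this is the minimum enclosing circle.
Diameter = 2r = 2√(36.25) ≈ 12.04.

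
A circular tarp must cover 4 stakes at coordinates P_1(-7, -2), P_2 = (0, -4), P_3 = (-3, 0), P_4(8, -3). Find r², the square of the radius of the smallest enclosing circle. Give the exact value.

The farthest pair is P_1–P_4 with squared distance 226. The circle on this segment as diameter has centre (0.5, -2.5) and r² = 226/4 = 56.5.
Check P_2: distance² to centre = 2.5 ≤ 56.5, so it lies inside.
All remaining points lie in this disk, and no smaller disk contains both endpoints, so this is the minimum enclosing circle.

56.5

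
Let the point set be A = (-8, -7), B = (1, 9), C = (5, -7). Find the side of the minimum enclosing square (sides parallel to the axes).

The bounding box has width 13 and height 16.
An axis-aligned square enclosing the set must have side ≥ max(width, height).
So the minimum side is max(13, 16) = 16.

16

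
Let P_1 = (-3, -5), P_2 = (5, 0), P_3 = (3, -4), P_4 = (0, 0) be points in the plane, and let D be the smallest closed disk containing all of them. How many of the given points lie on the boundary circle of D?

2

The minimum enclosing circle of a finite set is fixed by two of the points (as a diameter) or three (as a circumcircle).
The farthest pair is P_1–P_2 with squared distance 89. The circle on this segment as diameter has centre (1, -2.5) and r² = 89/4 = 22.25.
Check P_3: distance² to centre = 6.25 ≤ 22.25, so it lies inside.
All remaining points lie in this disk, and no smaller disk contains both endpoints, so this is the minimum enclosing circle.
The points at distance exactly r from the centre are P_1, P_2 — 2 points.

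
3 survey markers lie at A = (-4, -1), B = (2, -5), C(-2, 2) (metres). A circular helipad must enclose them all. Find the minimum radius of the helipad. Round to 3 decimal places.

Side lengths²: AB² = 52, AC² = 13, BC² = 65.
Since BC² = 65 ≥ 52 + 13 = 65, the angle opposite BC is not acute, so the smallest enclosing circle has BC as diameter.
Centre = midpoint of BC = (0, -1.5), r² = 65/4 = 16.25.
r = √(16.25) ≈ 4.031.

4.031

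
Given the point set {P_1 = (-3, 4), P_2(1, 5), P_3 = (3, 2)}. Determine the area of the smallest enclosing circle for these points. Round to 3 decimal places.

31.416

Side lengths²: P_1P_2² = 17, P_1P_3² = 40, P_2P_3² = 13.
Since P_1P_3² = 40 ≥ 17 + 13 = 30, the angle opposite P_1P_3 is not acute, so the smallest enclosing circle has P_1P_3 as diameter.
Centre = midpoint of P_1P_3 = (0, 3), r² = 40/4 = 10.
Area = π·r² = π·10 ≈ 31.416.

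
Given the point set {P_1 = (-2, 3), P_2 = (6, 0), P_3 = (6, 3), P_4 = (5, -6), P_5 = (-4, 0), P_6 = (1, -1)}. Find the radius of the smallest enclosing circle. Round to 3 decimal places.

A smallest enclosing disk is always determined by at most three of the input points on its boundary.
The minimum enclosing circle is determined by three boundary points: P_3, P_4, P_5.
Their circumcentre is (103/58, -63/58) with r² = 58097/1682.
The farthest remaining point P_1 is at distance² 52065/1682 ≤ 58097/1682.
r = √(58097/1682) ≈ 5.877.

5.877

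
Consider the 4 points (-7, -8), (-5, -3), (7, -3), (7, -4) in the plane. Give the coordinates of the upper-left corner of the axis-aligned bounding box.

(-7, -3)

x-range [-7, 7], y-range [-8, -3].
The upper-left corner is (-7, -3).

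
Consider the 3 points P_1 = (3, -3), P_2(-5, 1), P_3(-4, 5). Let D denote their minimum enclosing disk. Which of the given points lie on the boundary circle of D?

Side lengths²: P_1P_2² = 80, P_1P_3² = 113, P_2P_3² = 17.
Since P_1P_3² = 113 ≥ 80 + 17 = 97, the angle opposite P_1P_3 is not acute, so the smallest enclosing circle has P_1P_3 as diameter.
Centre = midpoint of P_1P_3 = (-0.5, 1), r² = 113/4 = 28.25.
The points at distance exactly r from the centre are P_1, P_3 — 2 points.

P_1, P_3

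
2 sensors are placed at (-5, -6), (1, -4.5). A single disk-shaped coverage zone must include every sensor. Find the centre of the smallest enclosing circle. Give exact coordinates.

The smallest circle enclosing two points has them as diameter endpoints.
Centre = midpoint = (-2, -5.25); r² = |(-5, -6)−(1, -4.5)|²/4 = 38.25/4 = 9.5625.
Centre = (-2, -5.25).

(-2, -5.25)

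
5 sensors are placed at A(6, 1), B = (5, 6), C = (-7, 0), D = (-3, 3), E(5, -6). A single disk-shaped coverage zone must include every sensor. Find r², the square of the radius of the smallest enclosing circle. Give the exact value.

By Welzl's lemma the MEC is supported by two points (diametrically opposite) or three points (on a circumcircle).
The minimum enclosing circle is determined by three boundary points: B, C, E.
Their circumcentre is (0.5, 0) with r² = 56.25.
The farthest remaining point A is at distance² 31.25 ≤ 56.25.

56.25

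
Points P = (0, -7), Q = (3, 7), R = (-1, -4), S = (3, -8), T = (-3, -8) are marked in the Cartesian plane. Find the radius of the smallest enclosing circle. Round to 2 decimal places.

The minimum enclosing circle of a finite set is fixed by two of the points (as a diameter) or three (as a circumcircle).
The farthest pair is Q–T with squared distance 261. The circle on this segment as diameter has centre (0, -0.5) and r² = 261/4 = 65.25.
Check P: distance² to centre = 42.25 ≤ 65.25, so it lies inside.
All remaining points lie in this disk, and no smaller disk contains both endpoints, so this is the minimum enclosing circle.
r = √(65.25) ≈ 8.08.

8.08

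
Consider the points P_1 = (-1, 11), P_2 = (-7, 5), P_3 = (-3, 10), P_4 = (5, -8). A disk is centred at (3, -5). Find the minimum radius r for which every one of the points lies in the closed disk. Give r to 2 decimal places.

The required radius is the distance from (3, -5) to the farthest point.
Squared distances: 272, 200, 261, 13.
Maximum is 272, attained at P_1.
r = √272 ≈ 16.49.

16.49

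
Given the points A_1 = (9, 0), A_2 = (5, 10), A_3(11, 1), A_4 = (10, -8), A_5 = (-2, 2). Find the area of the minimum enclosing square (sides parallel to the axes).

The bounding box has width 13 and height 18.
An axis-aligned square enclosing the set must have side ≥ max(width, height).
So the minimum side is max(13, 18) = 18.
Area = 18² = 324.

324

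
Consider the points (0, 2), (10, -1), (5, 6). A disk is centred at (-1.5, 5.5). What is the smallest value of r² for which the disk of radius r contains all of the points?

The required radius is the distance from (-1.5, 5.5) to the farthest point.
Squared distances: 14.5, 174.5, 42.5.
Maximum is 174.5, attained at (10, -1).

174.5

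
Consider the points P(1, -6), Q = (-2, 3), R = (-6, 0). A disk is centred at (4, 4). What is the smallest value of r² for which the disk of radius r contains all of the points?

116

The required radius is the distance from (4, 4) to the farthest point.
Squared distances: 109, 37, 116.
Maximum is 116, attained at R.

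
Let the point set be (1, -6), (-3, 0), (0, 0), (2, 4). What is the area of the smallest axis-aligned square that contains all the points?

100

The bounding box has width 5 and height 10.
An axis-aligned square enclosing the set must have side ≥ max(width, height).
So the minimum side is max(5, 10) = 10.
Area = 10² = 100.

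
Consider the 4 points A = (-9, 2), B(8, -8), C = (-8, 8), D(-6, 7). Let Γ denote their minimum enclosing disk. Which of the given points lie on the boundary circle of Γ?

B, C

The minimum enclosing circle of a finite set is fixed by two of the points (as a diameter) or three (as a circumcircle).
The farthest pair is B–C with squared distance 512. The circle on this segment as diameter has centre (0, 0) and r² = 512/4 = 128.
Check A: distance² to centre = 85 ≤ 128, so it lies inside.
All remaining points lie in this disk, and no smaller disk contains both endpoints, so this is the minimum enclosing circle.
The points at distance exactly r from the centre are B, C — 2 points.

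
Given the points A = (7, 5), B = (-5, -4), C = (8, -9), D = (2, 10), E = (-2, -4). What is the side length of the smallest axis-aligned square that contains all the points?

19

The bounding box has width 13 and height 19.
An axis-aligned square enclosing the set must have side ≥ max(width, height).
So the minimum side is max(13, 19) = 19.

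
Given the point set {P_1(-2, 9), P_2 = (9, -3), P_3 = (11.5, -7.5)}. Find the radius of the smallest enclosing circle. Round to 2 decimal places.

10.66

Side lengths²: P_1P_2² = 265, P_1P_3² = 454.5, P_2P_3² = 26.5.
Since P_1P_3² = 454.5 ≥ 265 + 26.5 = 291.5, the angle opposite P_1P_3 is not acute, so the smallest enclosing circle has P_1P_3 as diameter.
Centre = midpoint of P_1P_3 = (4.75, 0.75), r² = 454.5/4 = 113.625.
r = √(113.625) ≈ 10.66.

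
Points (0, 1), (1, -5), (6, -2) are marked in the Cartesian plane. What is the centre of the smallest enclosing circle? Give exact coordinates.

(53/22, -37/22)

Call the three points A, B, C in the order given.
Side lengths²: AB² = 37, AC² = 45, BC² = 34.
Since AC² = 45 < 37 + 34 = 71, the triangle is acute, so the smallest enclosing circle is the circumcircle.
Circumcentre = (53/22, -37/22), r² = 3145/242.
Centre = (53/22, -37/22).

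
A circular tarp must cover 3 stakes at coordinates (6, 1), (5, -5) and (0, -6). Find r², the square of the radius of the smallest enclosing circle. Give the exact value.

21.25

Call the three points A, B, C in the order given.
Side lengths²: AB² = 37, AC² = 85, BC² = 26.
Since AC² = 85 ≥ 37 + 26 = 63, the angle opposite AC is not acute, so the smallest enclosing circle has AC as diameter.
Centre = midpoint of AC = (3, -2.5), r² = 85/4 = 21.25.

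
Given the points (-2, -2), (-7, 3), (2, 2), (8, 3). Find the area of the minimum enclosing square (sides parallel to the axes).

225

The bounding box has width 15 and height 5.
An axis-aligned square enclosing the set must have side ≥ max(width, height).
So the minimum side is max(15, 5) = 15.
Area = 15² = 225.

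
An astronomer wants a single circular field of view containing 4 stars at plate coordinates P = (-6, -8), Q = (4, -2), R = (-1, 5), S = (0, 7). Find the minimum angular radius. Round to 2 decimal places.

8.08

The farthest pair is P–S with squared distance 261. The circle on this segment as diameter has centre (-3, -0.5) and r² = 261/4 = 65.25.
Check Q: distance² to centre = 51.25 ≤ 65.25, so it lies inside.
All remaining points lie in this disk, and no smaller disk contains both endpoints, so this is the minimum enclosing circle.
r = √(65.25) ≈ 8.08.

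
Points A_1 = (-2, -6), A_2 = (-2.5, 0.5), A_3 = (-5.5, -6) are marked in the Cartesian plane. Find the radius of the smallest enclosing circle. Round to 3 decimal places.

3.590

Side lengths²: A_1A_2² = 42.5, A_1A_3² = 12.25, A_2A_3² = 51.25.
Since A_2A_3² = 51.25 < 42.5 + 12.25 = 54.75, the triangle is acute, so the smallest enclosing circle is the circumcircle.
Circumcentre = (-3.75, -149/52), r² = 17425/1352.
r = √(17425/1352) ≈ 3.590.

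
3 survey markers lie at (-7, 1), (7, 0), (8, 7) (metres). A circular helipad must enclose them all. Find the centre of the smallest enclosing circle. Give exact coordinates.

Call the three points A, B, C in the order given.
Side lengths²: AB² = 197, AC² = 261, BC² = 50.
Since AC² = 261 ≥ 197 + 50 = 247, the angle opposite AC is not acute, so the smallest enclosing circle has AC as diameter.
Centre = midpoint of AC = (0.5, 4), r² = 261/4 = 65.25.
Centre = (0.5, 4).

(0.5, 4)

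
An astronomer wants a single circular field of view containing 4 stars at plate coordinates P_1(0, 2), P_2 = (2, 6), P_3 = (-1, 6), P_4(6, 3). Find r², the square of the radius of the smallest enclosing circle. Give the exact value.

The farthest pair is P_3–P_4 with squared distance 58. The circle on this segment as diameter has centre (2.5, 4.5) and r² = 58/4 = 14.5.
Check P_1: distance² to centre = 12.5 ≤ 14.5, so it lies inside.
All remaining points lie in this disk, and no smaller disk contains both endpoints, so this is the minimum enclosing circle.

14.5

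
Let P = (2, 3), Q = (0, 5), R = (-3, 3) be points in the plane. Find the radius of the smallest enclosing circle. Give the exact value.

Side lengths²: PQ² = 8, PR² = 25, QR² = 13.
Since PR² = 25 ≥ 13 + 8 = 21, the angle opposite PR is not acute, so the smallest enclosing circle has PR as diameter.
Centre = midpoint of PR = (-0.5, 3), r² = 25/4 = 6.25.
r = √(6.25) = 2.5.

2.5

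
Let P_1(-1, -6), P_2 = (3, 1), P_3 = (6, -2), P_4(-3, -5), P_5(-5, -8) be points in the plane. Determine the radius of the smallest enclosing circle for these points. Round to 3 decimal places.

6.276

The minimum enclosing circle of a finite set is fixed by two of the points (as a diameter) or three (as a circumcircle).
The minimum enclosing circle is determined by three boundary points: P_2, P_3, P_5.
Their circumcentre is (11/34, -159/34) with r² = 22765/578.
The farthest remaining point P_4 is at distance² 6445/578 ≤ 22765/578.
r = √(22765/578) ≈ 6.276.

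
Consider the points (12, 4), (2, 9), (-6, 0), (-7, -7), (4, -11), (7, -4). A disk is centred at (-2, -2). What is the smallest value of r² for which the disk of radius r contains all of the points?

The required radius is the distance from (-2, -2) to the farthest point.
Squared distances: 232, 137, 20, 50, 117, 85.
Maximum is 232, attained at (12, 4).

232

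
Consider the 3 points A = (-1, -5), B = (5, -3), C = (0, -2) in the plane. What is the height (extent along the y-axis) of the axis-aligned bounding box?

max y = -2, min y = -5, so height = 3.

3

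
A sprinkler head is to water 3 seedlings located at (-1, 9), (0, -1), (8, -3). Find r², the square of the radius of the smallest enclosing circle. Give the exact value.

56.25

Call the three points A, B, C in the order given.
Side lengths²: AB² = 101, AC² = 225, BC² = 68.
Since AC² = 225 ≥ 101 + 68 = 169, the angle opposite AC is not acute, so the smallest enclosing circle has AC as diameter.
Centre = midpoint of AC = (3.5, 3), r² = 225/4 = 56.25.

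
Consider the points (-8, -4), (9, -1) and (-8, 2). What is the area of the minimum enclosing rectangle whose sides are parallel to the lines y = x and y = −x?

200

In coordinates u = x + y, v = x − y the rectangle is axis-aligned; the map (x,y)→(u,v) scales areas by 2.
u-values: -12, 8, -6; range = 8 − (-12) = 20.
v-values: -4, 10, -10; range = 10 − (-10) = 20.
Area = (20 × 20) / 2 = 200.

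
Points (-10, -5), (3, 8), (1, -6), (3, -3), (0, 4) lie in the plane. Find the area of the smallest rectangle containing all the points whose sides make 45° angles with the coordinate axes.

In coordinates u = x + y, v = x − y the rectangle is axis-aligned; the map (x,y)→(u,v) scales areas by 2.
u-values: -15, 11, -5, 0, 4; range = 11 − (-15) = 26.
v-values: -5, -5, 7, 6, -4; range = 7 − (-5) = 12.
Area = (26 × 12) / 2 = 156.

156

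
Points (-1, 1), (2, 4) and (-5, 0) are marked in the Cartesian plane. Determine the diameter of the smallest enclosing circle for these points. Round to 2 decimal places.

Call the three points A, B, C in the order given.
Side lengths²: AB² = 18, AC² = 17, BC² = 65.
Since BC² = 65 ≥ 18 + 17 = 35, the angle opposite BC is not acute, so the smallest enclosing circle has BC as diameter.
Centre = midpoint of BC = (-1.5, 2), r² = 65/4 = 16.25.
Diameter = 2r = 2√(16.25) ≈ 8.06.

8.06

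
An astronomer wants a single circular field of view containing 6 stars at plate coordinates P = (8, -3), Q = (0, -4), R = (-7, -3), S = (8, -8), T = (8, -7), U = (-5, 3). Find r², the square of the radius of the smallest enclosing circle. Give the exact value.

A smallest enclosing disk is always determined by at most three of the input points on its boundary.
The farthest pair is S–U with squared distance 290. The circle on this segment as diameter has centre (1.5, -2.5) and r² = 290/4 = 72.5.
Check P: distance² to centre = 42.5 ≤ 72.5, so it lies inside.
All remaining points lie in this disk, and no smaller disk contains both endpoints, so this is the minimum enclosing circle.

72.5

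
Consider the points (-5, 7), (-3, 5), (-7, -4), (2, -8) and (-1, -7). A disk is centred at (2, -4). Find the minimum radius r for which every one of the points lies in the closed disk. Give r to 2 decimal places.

The required radius is the distance from (2, -4) to the farthest point.
Squared distances: 170, 106, 81, 16, 18.
Maximum is 170, attained at (-5, 7).
r = √170 ≈ 13.04.

13.04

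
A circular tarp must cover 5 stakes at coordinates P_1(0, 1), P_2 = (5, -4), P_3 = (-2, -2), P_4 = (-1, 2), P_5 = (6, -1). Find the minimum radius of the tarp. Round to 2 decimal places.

A smallest enclosing disk is always determined by at most three of the input points on its boundary.
The farthest pair is P_2–P_4 with squared distance 72. The circle on this segment as diameter has centre (2, -1) and r² = 72/4 = 18.
Check P_1: distance² to centre = 8 ≤ 18, so it lies inside.
All remaining points lie in this disk, and no smaller disk contains both endpoints, so this is the minimum enclosing circle.
r = √18 ≈ 4.24.

4.24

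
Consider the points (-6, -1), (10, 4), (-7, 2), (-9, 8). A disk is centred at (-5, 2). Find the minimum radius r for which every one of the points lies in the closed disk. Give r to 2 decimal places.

15.13

The required radius is the distance from (-5, 2) to the farthest point.
Squared distances: 10, 229, 4, 52.
Maximum is 229, attained at (10, 4).
r = √229 ≈ 15.13.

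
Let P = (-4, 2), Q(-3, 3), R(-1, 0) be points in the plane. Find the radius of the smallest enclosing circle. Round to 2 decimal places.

Side lengths²: PQ² = 2, PR² = 13, QR² = 13.
Since QR² = 13 < 13 + 2 = 15, the triangle is acute, so the smallest enclosing circle is the circumcircle.
Circumcentre = (-2.3, 1.3), r² = 3.38.
r = √(3.38) ≈ 1.84.

1.84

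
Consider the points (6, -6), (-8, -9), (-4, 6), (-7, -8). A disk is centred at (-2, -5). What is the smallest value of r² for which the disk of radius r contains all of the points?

The required radius is the distance from (-2, -5) to the farthest point.
Squared distances: 65, 52, 125, 34.
Maximum is 125, attained at (-4, 6).

125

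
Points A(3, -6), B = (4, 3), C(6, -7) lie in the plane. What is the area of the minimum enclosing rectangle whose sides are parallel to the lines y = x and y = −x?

60

In coordinates u = x + y, v = x − y the rectangle is axis-aligned; the map (x,y)→(u,v) scales areas by 2.
u-values: -3, 7, -1; range = 7 − (-3) = 10.
v-values: 9, 1, 13; range = 13 − 1 = 12.
Area = (10 × 12) / 2 = 60.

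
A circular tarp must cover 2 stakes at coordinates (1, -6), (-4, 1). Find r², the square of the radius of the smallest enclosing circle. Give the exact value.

The smallest circle enclosing two points has them as diameter endpoints.
Centre = midpoint = (-1.5, -2.5); r² = |(1, -6)−(-4, 1)|²/4 = 74/4 = 18.5.

18.5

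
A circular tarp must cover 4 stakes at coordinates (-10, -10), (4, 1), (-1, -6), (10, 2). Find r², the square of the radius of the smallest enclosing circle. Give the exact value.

The minimum enclosing circle of a finite set is fixed by two of the points (as a diameter) or three (as a circumcircle).
The farthest pair is (-10, -10)–(10, 2) with squared distance 544. The circle on this segment as diameter has centre (0, -4) and r² = 544/4 = 136.
Check (4, 1): distance² to centre = 41 ≤ 136, so it lies inside.
All remaining points lie in this disk, and no smaller disk contains both endpoints, so this is the minimum enclosing circle.

136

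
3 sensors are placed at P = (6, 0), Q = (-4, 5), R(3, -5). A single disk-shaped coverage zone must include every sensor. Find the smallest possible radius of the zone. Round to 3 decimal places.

6.121

Side lengths²: PQ² = 125, PR² = 34, QR² = 149.
Since QR² = 149 < 125 + 34 = 159, the triangle is acute, so the smallest enclosing circle is the circumcircle.
Circumcentre = (-3/26, 7/26), r² = 12665/338.
r = √(12665/338) ≈ 6.121.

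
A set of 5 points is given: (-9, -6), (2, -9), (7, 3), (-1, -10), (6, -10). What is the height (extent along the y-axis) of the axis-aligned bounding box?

13

max y = 3, min y = -10, so height = 13.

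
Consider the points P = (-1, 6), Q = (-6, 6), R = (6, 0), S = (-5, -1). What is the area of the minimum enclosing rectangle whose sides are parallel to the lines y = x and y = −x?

In coordinates u = x + y, v = x − y the rectangle is axis-aligned; the map (x,y)→(u,v) scales areas by 2.
u-values: 5, 0, 6, -6; range = 6 − (-6) = 12.
v-values: -7, -12, 6, -4; range = 6 − (-12) = 18.
Area = (12 × 18) / 2 = 108.

108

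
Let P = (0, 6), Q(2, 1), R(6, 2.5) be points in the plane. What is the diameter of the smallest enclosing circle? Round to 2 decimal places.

Side lengths²: PQ² = 29, PR² = 48.25, QR² = 18.25.
Since PR² = 48.25 ≥ 29 + 18.25 = 47.25, the angle opposite PR is not acute, so the smallest enclosing circle has PR as diameter.
Centre = midpoint of PR = (3, 4.25), r² = 48.25/4 = 12.0625.
Diameter = 2r = 2√(12.0625) ≈ 6.95.

6.95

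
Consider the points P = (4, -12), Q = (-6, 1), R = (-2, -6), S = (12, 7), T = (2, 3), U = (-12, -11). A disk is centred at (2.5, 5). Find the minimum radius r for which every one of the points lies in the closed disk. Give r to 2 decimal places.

21.59

The required radius is the distance from (2.5, 5) to the farthest point.
Squared distances: 291.25, 88.25, 141.25, 94.25, 4.25, 466.25.
Maximum is 466.25, attained at U.
r = √(466.25) ≈ 21.59.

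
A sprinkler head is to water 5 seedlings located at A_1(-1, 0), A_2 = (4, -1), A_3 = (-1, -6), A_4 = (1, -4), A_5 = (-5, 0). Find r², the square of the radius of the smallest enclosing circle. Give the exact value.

21.32

The minimum enclosing circle of a finite set is fixed by two of the points (as a diameter) or three (as a circumcircle).
The minimum enclosing circle is determined by three boundary points: A_2, A_3, A_5.
Their circumcentre is (-0.6, -1.4) with r² = 21.32.
The farthest remaining point A_4 is at distance² 9.32 ≤ 21.32.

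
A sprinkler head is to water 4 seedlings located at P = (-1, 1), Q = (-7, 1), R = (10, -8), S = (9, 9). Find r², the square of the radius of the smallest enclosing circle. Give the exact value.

5365/49

The minimum enclosing circle of a finite set is fixed by two of the points (as a diameter) or three (as a circumcircle).
The minimum enclosing circle is determined by three boundary points: Q, R, S.
Their circumcentre is (24/7, 1/7) with r² = 5365/49.
The farthest remaining point P is at distance² 997/49 ≤ 5365/49.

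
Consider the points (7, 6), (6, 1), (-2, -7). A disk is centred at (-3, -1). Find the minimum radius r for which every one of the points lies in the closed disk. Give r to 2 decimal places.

12.21

The required radius is the distance from (-3, -1) to the farthest point.
Squared distances: 149, 85, 37.
Maximum is 149, attained at (7, 6).
r = √149 ≈ 12.21.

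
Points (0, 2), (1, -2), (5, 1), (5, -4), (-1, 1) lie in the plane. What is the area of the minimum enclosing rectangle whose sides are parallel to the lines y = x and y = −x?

38.5

In coordinates u = x + y, v = x − y the rectangle is axis-aligned; the map (x,y)→(u,v) scales areas by 2.
u-values: 2, -1, 6, 1, 0; range = 6 − (-1) = 7.
v-values: -2, 3, 4, 9, -2; range = 9 − (-2) = 11.
Area = (7 × 11) / 2 = 38.5.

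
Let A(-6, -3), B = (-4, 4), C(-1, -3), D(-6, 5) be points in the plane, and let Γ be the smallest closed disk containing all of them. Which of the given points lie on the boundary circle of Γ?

The minimum enclosing circle of a finite set is fixed by two of the points (as a diameter) or three (as a circumcircle).
The farthest pair is C–D with squared distance 89. The circle on this segment as diameter has centre (-3.5, 1) and r² = 89/4 = 22.25.
Check A: distance² to centre = 22.25 ≤ 22.25, so it lies inside.
All remaining points lie in this disk, and no smaller disk contains both endpoints, so this is the minimum enclosing circle.
The points at distance exactly r from the centre are A, C, D — 3 points.

A, C, D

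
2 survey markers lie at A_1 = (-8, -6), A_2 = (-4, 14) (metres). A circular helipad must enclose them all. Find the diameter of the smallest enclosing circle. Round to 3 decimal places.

The smallest circle enclosing two points has them as diameter endpoints.
Centre = midpoint = (-6, 4); r² = |A_1A_2|²/4 = 416/4 = 104.
Diameter = 2r = 2√104 ≈ 20.396.

20.396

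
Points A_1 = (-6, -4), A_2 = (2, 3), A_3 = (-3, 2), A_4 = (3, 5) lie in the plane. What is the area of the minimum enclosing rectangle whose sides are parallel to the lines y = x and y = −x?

In coordinates u = x + y, v = x − y the rectangle is axis-aligned; the map (x,y)→(u,v) scales areas by 2.
u-values: -10, 5, -1, 8; range = 8 − (-10) = 18.
v-values: -2, -1, -5, -2; range = -1 − (-5) = 4.
Area = (18 × 4) / 2 = 36.

36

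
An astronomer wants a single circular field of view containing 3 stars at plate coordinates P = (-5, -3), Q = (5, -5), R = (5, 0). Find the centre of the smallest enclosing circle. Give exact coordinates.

(0.3, -2.5)

Side lengths²: PQ² = 104, PR² = 109, QR² = 25.
Since PR² = 109 < 104 + 25 = 129, the triangle is acute, so the smallest enclosing circle is the circumcircle.
Circumcentre = (0.3, -2.5), r² = 28.34.
Centre = (0.3, -2.5).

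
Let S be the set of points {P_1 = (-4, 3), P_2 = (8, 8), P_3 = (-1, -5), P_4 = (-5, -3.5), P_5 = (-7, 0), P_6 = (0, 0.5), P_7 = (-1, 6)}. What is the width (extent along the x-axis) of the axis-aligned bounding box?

max x = 8, min x = -7, so width = 15.

15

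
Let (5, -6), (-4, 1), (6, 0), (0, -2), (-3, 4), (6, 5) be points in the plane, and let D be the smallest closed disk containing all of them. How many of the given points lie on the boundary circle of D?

3

By Welzl's lemma the MEC is supported by two points (diametrically opposite) or three points (on a circumcircle).
The minimum enclosing circle is determined by three boundary points: (5, -6), (-3, 4), (6, 5).
Their circumcentre is (99/49, -9/49) with r² = 102541/2401.
The farthest remaining point (-4, 1) is at distance² 90389/2401 ≤ 102541/2401.
The points at distance exactly r from the centre are (5, -6), (-3, 4), (6, 5) — 3 points.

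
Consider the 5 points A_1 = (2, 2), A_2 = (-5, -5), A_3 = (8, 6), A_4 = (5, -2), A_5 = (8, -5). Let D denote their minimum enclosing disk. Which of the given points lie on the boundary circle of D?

A_2, A_3, A_5

A smallest enclosing disk is always determined by at most three of the input points on its boundary.
The farthest pair is A_2–A_3 with squared distance 290. The circle on this segment as diameter has centre (1.5, 0.5) and r² = 290/4 = 72.5.
Check A_1: distance² to centre = 2.5 ≤ 72.5, so it lies inside.
All remaining points lie in this disk, and no smaller disk contains both endpoints, so this is the minimum enclosing circle.
The points at distance exactly r from the centre are A_2, A_3, A_5 — 3 points.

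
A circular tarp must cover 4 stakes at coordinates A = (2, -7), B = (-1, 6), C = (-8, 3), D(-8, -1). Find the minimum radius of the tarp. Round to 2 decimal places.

7.18

The minimum enclosing circle of a finite set is fixed by two of the points (as a diameter) or three (as a circumcircle).
The minimum enclosing circle is determined by three boundary points: A, B, C.
Their circumcentre is (-2.1, -1.1) with r² = 51.62.
The farthest remaining point D is at distance² 34.82 ≤ 51.62.
r = √(51.62) ≈ 7.18.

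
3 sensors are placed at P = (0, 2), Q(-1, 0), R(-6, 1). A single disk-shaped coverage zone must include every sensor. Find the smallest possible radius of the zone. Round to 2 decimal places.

Side lengths²: PQ² = 5, PR² = 37, QR² = 26.
Since PR² = 37 ≥ 26 + 5 = 31, the angle opposite PR is not acute, so the smallest enclosing circle has PR as diameter.
Centre = midpoint of PR = (-3, 1.5), r² = 37/4 = 9.25.
r = √(9.25) ≈ 3.04.

3.04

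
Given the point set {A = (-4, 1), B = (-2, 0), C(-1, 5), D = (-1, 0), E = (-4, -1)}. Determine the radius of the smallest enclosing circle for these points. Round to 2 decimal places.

3.35

The farthest pair is C–E with squared distance 45. The circle on this segment as diameter has centre (-2.5, 2) and r² = 45/4 = 11.25.
Check A: distance² to centre = 3.25 ≤ 11.25, so it lies inside.
All remaining points lie in this disk, and no smaller disk contains both endpoints, so this is the minimum enclosing circle.
r = √(11.25) ≈ 3.35.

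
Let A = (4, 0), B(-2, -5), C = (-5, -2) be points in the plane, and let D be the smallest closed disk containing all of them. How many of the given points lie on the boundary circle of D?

2

Side lengths²: AB² = 61, AC² = 85, BC² = 18.
Since AC² = 85 ≥ 61 + 18 = 79, the angle opposite AC is not acute, so the smallest enclosing circle has AC as diameter.
Centre = midpoint of AC = (-0.5, -1), r² = 85/4 = 21.25.
The points at distance exactly r from the centre are A, C — 2 points.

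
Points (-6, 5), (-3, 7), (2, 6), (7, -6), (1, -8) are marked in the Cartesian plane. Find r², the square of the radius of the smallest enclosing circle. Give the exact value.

72.5

The minimum enclosing circle of a finite set is fixed by two of the points (as a diameter) or three (as a circumcircle).
The farthest pair is (-6, 5)–(7, -6) with squared distance 290. The circle on this segment as diameter has centre (0.5, -0.5) and r² = 290/4 = 72.5.
Check (-3, 7): distance² to centre = 68.5 ≤ 72.5, so it lies inside.
All remaining points lie in this disk, and no smaller disk contains both endpoints, so this is the minimum enclosing circle.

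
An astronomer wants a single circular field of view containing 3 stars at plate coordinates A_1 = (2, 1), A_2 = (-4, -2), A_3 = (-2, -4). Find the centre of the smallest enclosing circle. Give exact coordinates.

(-5/6, -5/6)

Side lengths²: A_1A_2² = 45, A_1A_3² = 41, A_2A_3² = 8.
Since A_1A_2² = 45 < 41 + 8 = 49, the triangle is acute, so the smallest enclosing circle is the circumcircle.
Circumcentre = (-5/6, -5/6), r² = 205/18.
Centre = (-5/6, -5/6).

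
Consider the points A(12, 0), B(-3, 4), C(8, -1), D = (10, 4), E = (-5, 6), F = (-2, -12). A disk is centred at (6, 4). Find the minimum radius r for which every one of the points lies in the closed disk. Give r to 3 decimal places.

17.889

The required radius is the distance from (6, 4) to the farthest point.
Squared distances: 52, 81, 29, 16, 125, 320.
Maximum is 320, attained at F.
r = √320 ≈ 17.889.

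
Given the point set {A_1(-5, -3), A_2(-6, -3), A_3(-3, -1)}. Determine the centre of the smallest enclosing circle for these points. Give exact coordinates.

Side lengths²: A_1A_2² = 1, A_1A_3² = 8, A_2A_3² = 13.
Since A_2A_3² = 13 ≥ 8 + 1 = 9, the angle opposite A_2A_3 is not acute, so the smallest enclosing circle has A_2A_3 as diameter.
Centre = midpoint of A_2A_3 = (-4.5, -2), r² = 13/4 = 3.25.
Centre = (-4.5, -2).

(-4.5, -2)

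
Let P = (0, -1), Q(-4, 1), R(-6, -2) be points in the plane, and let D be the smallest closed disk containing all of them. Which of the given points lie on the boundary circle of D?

Side lengths²: PQ² = 20, PR² = 37, QR² = 13.
Since PR² = 37 ≥ 20 + 13 = 33, the angle opposite PR is not acute, so the smallest enclosing circle has PR as diameter.
Centre = midpoint of PR = (-3, -1.5), r² = 37/4 = 9.25.
The points at distance exactly r from the centre are P, R — 2 points.

P, R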